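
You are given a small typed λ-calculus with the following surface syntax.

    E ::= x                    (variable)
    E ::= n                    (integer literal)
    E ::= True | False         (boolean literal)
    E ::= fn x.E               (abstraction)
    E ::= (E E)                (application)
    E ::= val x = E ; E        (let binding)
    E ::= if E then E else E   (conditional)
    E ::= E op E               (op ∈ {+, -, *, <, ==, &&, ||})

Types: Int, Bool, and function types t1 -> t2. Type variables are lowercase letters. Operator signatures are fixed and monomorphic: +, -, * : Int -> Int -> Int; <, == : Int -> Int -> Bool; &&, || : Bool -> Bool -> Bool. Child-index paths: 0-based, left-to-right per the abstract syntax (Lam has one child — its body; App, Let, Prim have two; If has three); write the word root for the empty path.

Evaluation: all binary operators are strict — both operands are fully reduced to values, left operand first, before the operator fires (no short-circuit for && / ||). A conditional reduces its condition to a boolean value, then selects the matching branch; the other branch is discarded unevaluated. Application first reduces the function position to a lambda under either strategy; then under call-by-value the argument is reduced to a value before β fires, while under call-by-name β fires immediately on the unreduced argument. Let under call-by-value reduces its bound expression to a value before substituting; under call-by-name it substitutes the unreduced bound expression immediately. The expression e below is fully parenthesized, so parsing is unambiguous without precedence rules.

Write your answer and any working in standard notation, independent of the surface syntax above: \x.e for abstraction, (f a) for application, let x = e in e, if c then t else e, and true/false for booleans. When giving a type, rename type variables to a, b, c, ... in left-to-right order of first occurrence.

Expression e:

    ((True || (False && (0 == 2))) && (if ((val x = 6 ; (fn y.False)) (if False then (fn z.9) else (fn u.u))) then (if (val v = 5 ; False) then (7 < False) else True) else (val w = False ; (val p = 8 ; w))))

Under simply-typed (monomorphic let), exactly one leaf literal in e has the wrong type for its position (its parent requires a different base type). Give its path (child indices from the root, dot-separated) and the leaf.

Answer: 1.1.1.1 : false

Working:
  unify Bool ~ Bool
  unify Bool ~ Bool
  unify Int ~ Int
  unify Int ~ Int
  unify Bool ~ Bool
  unify Bool ~ Bool
  unify Bool ~ Bool
let x : Int
\y._ : a -> Bool
  unify Bool ~ Bool
\z._ : b -> Int
u : c
\u._ : c -> c
  unify b -> Int ~ c -> c
  unify b ~ c
  unify Int ~ c
  unify a -> Bool ~ (Int -> Int) -> d
  unify a ~ Int -> Int
  unify Bool ~ d
_ _ : Bool
  unify Bool ~ Bool
let v : Int
  unify Bool ~ Bool
  unify Int ~ Int
  unify Bool ~ Int
  FAIL: mismatch Bool ~ Int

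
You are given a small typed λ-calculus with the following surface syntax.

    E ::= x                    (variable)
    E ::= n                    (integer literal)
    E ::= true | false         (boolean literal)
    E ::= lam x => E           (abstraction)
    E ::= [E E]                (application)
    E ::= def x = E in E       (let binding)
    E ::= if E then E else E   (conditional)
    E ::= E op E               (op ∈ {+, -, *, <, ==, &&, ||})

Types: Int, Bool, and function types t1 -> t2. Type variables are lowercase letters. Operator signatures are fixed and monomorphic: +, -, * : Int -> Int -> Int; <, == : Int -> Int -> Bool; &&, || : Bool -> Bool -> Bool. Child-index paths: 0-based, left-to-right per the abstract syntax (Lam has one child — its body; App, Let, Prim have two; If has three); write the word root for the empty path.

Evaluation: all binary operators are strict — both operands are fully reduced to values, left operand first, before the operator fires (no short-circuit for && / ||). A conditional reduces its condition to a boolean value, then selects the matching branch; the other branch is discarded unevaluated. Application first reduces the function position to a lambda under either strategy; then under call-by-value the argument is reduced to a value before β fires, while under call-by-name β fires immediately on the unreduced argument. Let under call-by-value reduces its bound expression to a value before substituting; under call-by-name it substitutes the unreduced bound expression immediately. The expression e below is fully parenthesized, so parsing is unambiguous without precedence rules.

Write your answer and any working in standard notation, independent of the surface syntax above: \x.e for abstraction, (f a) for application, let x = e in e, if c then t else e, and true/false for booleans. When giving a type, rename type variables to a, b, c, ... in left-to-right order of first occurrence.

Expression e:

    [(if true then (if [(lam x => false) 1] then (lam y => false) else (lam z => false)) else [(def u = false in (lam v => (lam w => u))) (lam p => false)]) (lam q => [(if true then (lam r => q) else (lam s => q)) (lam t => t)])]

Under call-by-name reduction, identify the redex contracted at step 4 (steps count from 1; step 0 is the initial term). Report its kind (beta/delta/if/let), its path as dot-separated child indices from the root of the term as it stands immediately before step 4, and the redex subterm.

Answer: beta at root : ((\z.false) (\q.((if true then (\r.q) else (\s.q)) (\t.t))))

Working:
step 0: ((if true then (if ((\x.false) 1) then (\y.false) else (\z.false)) else ((let u = false in (\v.(\w.u))) (\p.false))) (\q.((if true then (\r.q) else (\s.q)) (\t.t))))
step 1: [if@0] ((if ((\x.false) 1) then (\y.false) else (\z.false)) (\q.((if true then (\r.q) else (\s.q)) (\t.t))))
step 2: [beta@0.0] ((if false then (\y.false) else (\z.false)) (\q.((if true then (\r.q) else (\s.q)) (\t.t))))
step 3: [if@0] ((\z.false) (\q.((if true then (\r.q) else (\s.q)) (\t.t))))
step 4: [beta@root] false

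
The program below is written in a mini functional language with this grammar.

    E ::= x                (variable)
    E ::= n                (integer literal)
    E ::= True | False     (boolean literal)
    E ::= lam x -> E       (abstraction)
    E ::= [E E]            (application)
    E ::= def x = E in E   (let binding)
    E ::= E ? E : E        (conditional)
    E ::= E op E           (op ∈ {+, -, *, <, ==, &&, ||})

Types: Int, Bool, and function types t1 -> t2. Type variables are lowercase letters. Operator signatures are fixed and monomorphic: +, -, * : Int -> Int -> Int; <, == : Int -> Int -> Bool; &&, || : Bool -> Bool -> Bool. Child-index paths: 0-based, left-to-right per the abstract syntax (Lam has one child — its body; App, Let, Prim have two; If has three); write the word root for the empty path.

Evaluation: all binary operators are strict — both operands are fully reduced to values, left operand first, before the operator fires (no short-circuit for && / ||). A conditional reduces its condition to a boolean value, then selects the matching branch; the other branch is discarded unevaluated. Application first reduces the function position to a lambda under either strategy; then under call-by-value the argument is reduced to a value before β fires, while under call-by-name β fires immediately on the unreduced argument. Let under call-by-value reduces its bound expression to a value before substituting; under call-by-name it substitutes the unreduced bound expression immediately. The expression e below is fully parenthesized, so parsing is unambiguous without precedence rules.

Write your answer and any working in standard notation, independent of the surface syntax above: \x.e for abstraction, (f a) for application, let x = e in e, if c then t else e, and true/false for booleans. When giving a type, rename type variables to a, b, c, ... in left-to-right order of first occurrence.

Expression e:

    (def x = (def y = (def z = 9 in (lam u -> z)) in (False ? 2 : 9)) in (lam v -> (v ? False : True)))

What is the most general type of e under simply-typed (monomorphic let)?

Working:
let z : Int
z : Int
\u._ : a -> Int
let y : a -> Int
  unify Bool ~ Bool
  unify Int ~ Int
let x : Int
v : b
  unify b ~ Bool
  unify Bool ~ Bool
\v._ : Bool -> Bool

Answer: Bool -> Bool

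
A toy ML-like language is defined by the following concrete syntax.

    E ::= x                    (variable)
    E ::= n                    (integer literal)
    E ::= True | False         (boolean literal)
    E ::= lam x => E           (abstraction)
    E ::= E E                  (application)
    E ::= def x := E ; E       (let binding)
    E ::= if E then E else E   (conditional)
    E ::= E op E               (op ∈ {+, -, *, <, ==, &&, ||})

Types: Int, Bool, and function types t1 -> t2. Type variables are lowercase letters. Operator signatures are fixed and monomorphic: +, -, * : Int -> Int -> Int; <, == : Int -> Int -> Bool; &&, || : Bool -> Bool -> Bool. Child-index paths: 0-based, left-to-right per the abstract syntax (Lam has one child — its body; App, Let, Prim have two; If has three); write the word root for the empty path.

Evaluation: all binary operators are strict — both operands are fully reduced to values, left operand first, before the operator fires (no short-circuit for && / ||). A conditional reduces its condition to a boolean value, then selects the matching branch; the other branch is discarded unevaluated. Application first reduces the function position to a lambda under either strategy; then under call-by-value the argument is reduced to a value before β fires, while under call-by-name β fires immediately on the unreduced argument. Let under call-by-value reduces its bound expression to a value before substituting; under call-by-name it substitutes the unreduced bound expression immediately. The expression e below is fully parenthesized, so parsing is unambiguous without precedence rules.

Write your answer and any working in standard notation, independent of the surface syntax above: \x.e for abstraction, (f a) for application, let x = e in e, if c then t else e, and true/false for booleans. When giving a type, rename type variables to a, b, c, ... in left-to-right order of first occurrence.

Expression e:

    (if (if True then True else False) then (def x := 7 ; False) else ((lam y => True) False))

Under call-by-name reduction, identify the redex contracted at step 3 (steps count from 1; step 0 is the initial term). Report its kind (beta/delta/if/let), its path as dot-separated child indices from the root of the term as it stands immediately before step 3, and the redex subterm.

Answer: let at root : (let x = 7 in false)

Trace:
step 0: (if (if true then true else false) then (let x = 7 in false) else ((\y.true) false))
step 1: [if@0] (if true then (let x = 7 in false) else ((\y.true) false))
step 2: [if@root] (let x = 7 in false)
step 3: [let@root] false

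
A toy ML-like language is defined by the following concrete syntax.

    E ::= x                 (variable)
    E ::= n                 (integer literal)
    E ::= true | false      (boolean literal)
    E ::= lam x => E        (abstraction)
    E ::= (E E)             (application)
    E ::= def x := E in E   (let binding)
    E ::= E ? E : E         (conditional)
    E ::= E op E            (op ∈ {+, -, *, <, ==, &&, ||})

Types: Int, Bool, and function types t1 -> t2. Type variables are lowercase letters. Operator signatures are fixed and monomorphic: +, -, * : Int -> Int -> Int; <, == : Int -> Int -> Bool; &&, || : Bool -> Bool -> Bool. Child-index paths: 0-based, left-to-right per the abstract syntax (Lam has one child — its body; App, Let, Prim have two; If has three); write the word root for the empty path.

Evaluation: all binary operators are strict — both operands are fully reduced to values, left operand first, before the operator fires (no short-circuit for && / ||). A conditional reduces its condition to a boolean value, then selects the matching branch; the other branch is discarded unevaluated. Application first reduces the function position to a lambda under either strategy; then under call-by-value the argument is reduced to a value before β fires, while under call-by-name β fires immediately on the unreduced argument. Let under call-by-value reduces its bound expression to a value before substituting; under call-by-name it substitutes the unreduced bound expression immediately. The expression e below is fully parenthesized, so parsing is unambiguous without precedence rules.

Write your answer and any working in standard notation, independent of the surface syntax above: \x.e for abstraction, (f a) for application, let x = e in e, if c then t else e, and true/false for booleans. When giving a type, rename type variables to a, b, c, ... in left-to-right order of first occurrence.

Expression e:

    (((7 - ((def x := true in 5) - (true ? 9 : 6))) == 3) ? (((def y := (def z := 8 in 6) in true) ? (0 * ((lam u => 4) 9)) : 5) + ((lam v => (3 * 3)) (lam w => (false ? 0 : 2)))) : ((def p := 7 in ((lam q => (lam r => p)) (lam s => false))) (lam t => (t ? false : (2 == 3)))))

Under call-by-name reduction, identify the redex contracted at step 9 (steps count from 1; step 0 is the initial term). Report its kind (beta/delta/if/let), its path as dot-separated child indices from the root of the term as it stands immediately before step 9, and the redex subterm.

Answer: beta at root : ((\r.7) (\t.(if t then false else (2 == 3))))

Trace:
step 0: (if ((7 - ((let x = true in 5) - (if true then 9 else 6))) == 3) then ((if (let y = (let z = 8 in 6) in true) then (0 * ((\u.4) 9)) else 5) + ((\v.(3 * 3)) (\w.(if false then 0 else 2)))) else ((let p = 7 in ((\q.(\r.p)) (\s.false))) (\t.(if t then false else (2 == 3)))))
step 1: [let@0.0.1.0] (if ((7 - (5 - (if true then 9 else 6))) == 3) then ((if (let y = (let z = 8 in 6) in true) then (0 * ((\u.4) 9)) else 5) + ((\v.(3 * 3)) (\w.(if false then 0 else 2)))) else ((let p = 7 in ((\q.(\r.p)) (\s.false))) (\t.(if t then false else (2 == 3)))))
step 2: [if@0.0.1.1] (if ((7 - (5 - 9)) == 3) then ((if (let y = (let z = 8 in 6) in true) then (0 * ((\u.4) 9)) else 5) + ((\v.(3 * 3)) (\w.(if false then 0 else 2)))) else ((let p = 7 in ((\q.(\r.p)) (\s.false))) (\t.(if t then false else (2 == 3)))))
step 3: [delta@0.0.1] (if ((7 - -4) == 3) then ((if (let y = (let z = 8 in 6) in true) then (0 * ((\u.4) 9)) else 5) + ((\v.(3 * 3)) (\w.(if false then 0 else 2)))) else ((let p = 7 in ((\q.(\r.p)) (\s.false))) (\t.(if t then false else (2 == 3)))))
step 4: [delta@0.0] (if (11 == 3) then ((if (let y = (let z = 8 in 6) in true) then (0 * ((\u.4) 9)) else 5) + ((\v.(3 * 3)) (\w.(if false then 0 else 2)))) else ((let p = 7 in ((\q.(\r.p)) (\s.false))) (\t.(if t then false else (2 == 3)))))
step 5: [delta@0] (if false then ((if (let y = (let z = 8 in 6) in true) then (0 * ((\u.4) 9)) else 5) + ((\v.(3 * 3)) (\w.(if false then 0 else 2)))) else ((let p = 7 in ((\q.(\r.p)) (\s.false))) (\t.(if t then false else (2 == 3)))))
step 6: [if@root] ((let p = 7 in ((\q.(\r.p)) (\s.false))) (\t.(if t then false else (2 == 3))))
step 7: [let@0] (((\q.(\r.7)) (\s.false)) (\t.(if t then false else (2 == 3))))
step 8: [beta@0] ((\r.7) (\t.(if t then false else (2 == 3))))
step 9: [beta@root] 7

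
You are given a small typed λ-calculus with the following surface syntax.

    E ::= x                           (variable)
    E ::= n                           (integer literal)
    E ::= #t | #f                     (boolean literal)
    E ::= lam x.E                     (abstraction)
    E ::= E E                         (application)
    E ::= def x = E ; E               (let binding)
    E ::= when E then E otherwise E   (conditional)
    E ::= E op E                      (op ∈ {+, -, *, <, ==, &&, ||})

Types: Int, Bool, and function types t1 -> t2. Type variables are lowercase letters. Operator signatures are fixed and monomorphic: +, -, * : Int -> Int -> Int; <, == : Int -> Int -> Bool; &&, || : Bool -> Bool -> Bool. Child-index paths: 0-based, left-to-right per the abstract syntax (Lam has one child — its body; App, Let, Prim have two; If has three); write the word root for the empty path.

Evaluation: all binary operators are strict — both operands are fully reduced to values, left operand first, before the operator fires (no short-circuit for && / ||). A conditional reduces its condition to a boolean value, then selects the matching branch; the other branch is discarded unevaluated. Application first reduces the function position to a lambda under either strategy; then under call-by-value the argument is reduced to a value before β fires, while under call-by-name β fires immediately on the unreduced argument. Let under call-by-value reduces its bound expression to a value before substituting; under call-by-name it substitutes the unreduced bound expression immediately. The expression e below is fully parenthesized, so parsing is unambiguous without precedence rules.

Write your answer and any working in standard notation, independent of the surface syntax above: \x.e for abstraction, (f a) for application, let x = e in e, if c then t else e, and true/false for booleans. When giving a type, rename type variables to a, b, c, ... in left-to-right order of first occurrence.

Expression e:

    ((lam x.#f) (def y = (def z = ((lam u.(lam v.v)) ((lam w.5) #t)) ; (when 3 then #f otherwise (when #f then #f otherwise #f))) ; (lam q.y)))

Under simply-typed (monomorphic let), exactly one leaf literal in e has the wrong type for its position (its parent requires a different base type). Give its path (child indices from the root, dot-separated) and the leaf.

Answer: 1.0.1.0 : 3

Working:
\x._ : a -> Bool
v : c
\v._ : c -> c
\u._ : b -> c -> c
\w._ : d -> Int
  unify d -> Int ~ Bool -> e
  unify d ~ Bool
  unify Int ~ e
_ _ : Int
  unify b -> c -> c ~ Int -> f
  unify b ~ Int
  unify c -> c ~ f
_ _ : c -> c
let z : c -> c
  unify Int ~ Bool
  FAIL: mismatch Int ~ Bool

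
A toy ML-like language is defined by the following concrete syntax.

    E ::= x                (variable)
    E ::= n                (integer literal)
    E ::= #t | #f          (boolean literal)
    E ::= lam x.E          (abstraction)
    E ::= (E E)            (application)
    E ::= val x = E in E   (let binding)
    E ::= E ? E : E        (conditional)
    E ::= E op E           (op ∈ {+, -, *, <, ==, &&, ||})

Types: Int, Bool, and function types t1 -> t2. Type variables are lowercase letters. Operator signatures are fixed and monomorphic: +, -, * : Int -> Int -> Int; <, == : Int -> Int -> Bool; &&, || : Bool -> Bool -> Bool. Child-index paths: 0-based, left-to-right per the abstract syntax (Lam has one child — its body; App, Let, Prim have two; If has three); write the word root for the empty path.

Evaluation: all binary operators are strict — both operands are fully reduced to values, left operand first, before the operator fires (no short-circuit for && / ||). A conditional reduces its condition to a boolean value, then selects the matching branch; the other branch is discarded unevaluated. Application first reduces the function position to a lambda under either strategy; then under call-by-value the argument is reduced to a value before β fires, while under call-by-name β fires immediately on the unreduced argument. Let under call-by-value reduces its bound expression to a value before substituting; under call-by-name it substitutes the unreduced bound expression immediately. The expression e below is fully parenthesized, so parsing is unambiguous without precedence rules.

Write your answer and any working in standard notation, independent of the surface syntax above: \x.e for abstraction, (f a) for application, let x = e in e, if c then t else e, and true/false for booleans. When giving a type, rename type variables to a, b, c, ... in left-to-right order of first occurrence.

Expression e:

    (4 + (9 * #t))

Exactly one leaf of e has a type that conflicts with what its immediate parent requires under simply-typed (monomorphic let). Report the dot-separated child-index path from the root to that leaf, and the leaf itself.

Answer: 1.1 : true

Trace:
  unify Int ~ Int
  unify Int ~ Int
  unify Bool ~ Int
  FAIL: mismatch Bool ~ Int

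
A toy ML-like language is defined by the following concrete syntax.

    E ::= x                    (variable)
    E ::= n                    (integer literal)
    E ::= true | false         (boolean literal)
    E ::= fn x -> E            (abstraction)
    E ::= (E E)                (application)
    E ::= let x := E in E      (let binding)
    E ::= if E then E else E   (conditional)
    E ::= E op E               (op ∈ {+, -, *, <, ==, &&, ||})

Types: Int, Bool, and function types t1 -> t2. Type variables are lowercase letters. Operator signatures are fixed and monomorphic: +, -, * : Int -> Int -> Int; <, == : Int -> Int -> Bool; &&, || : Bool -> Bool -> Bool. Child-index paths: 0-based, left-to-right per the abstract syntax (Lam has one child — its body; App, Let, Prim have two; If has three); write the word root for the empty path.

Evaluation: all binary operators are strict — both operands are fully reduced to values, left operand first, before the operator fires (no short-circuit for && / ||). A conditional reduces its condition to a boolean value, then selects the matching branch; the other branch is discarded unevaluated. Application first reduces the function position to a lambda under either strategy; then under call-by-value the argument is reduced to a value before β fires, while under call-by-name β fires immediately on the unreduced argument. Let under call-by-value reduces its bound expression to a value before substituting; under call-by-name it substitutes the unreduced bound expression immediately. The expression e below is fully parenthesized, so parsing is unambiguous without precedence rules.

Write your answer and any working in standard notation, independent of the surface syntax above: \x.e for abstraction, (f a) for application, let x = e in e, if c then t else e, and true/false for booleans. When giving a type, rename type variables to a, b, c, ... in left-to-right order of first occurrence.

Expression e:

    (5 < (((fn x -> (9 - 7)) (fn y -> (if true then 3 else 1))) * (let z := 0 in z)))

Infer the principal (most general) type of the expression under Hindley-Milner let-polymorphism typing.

Answer: Bool

Derivation:
  unify Int ~ Int
  unify Int ~ Int
  unify Int ~ Int
\x._ : a -> Int
  unify Bool ~ Bool
  unify Int ~ Int
\y._ : b -> Int
  unify a -> Int ~ (b -> Int) -> c
  unify a ~ b -> Int
  unify Int ~ c
_ _ : Int
  unify Int ~ Int
let z : Int
z : Int
  unify Int ~ Int
  unify Int ~ Int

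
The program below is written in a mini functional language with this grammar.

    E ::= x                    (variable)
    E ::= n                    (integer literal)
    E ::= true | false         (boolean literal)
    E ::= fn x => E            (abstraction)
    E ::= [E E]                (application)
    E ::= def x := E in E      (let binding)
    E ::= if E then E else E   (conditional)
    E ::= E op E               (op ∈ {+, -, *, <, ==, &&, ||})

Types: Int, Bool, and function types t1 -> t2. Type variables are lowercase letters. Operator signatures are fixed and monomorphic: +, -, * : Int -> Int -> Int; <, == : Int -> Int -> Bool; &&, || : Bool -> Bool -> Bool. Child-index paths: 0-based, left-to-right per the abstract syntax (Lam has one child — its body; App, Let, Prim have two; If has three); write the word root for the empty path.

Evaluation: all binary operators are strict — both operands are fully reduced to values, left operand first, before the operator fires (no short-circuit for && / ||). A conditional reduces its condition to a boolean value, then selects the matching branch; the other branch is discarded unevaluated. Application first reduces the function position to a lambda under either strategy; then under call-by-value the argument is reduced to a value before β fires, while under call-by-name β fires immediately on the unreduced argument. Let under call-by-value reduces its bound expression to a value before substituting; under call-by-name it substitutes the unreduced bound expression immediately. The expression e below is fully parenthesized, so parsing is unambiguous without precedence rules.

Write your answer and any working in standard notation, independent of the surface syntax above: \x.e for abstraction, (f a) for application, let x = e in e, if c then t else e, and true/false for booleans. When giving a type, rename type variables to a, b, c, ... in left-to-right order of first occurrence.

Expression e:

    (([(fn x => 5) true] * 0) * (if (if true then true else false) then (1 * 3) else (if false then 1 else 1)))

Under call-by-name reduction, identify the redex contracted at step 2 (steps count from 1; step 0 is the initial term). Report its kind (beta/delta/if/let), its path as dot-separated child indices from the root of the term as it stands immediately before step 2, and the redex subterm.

Derivation:
step 0: ((((\x.5) true) * 0) * (if (if true then true else false) then (1 * 3) else (if false then 1 else 1)))
step 1: [beta@0.0] ((5 * 0) * (if (if true then true else false) then (1 * 3) else (if false then 1 else 1)))
step 2: [delta@0] (0 * (if (if true then true else false) then (1 * 3) else (if false then 1 else 1)))

Answer: delta at 0 : (5 * 0)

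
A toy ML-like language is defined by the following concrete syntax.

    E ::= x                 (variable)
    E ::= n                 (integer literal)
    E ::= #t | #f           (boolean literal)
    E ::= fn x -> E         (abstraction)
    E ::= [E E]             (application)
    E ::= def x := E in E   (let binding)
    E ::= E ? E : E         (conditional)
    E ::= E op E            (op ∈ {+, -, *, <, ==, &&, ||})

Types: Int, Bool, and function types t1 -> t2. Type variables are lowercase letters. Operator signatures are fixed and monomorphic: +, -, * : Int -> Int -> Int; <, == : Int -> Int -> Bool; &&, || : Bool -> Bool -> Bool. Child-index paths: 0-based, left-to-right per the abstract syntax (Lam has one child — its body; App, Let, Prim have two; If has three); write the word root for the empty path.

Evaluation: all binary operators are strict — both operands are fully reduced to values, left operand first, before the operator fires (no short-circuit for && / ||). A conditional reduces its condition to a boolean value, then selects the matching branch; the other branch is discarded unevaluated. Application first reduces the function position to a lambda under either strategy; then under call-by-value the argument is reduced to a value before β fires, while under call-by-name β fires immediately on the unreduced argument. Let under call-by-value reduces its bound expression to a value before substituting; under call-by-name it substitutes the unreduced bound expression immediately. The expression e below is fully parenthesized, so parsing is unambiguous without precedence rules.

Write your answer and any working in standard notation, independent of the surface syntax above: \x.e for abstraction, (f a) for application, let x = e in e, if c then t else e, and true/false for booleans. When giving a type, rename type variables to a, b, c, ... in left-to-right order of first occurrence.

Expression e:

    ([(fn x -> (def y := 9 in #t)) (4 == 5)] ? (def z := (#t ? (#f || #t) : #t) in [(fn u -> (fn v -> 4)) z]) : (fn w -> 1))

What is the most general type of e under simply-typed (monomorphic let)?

Working:
let y : Int
\x._ : a -> Bool
  unify Int ~ Int
  unify Int ~ Int
  unify a -> Bool ~ Bool -> b
  unify a ~ Bool
  unify Bool ~ b
_ _ : Bool
  unify Bool ~ Bool
  unify Bool ~ Bool
  unify Bool ~ Bool
  unify Bool ~ Bool
  unify Bool ~ Bool
let z : Bool
\v._ : d -> Int
\u._ : c -> d -> Int
z : Bool
  unify c -> d -> Int ~ Bool -> e
  unify c ~ Bool
  unify d -> Int ~ e
_ _ : d -> Int
\w._ : f -> Int
  unify d -> Int ~ f -> Int
  unify d ~ f
  unify Int ~ Int

Answer: a -> Int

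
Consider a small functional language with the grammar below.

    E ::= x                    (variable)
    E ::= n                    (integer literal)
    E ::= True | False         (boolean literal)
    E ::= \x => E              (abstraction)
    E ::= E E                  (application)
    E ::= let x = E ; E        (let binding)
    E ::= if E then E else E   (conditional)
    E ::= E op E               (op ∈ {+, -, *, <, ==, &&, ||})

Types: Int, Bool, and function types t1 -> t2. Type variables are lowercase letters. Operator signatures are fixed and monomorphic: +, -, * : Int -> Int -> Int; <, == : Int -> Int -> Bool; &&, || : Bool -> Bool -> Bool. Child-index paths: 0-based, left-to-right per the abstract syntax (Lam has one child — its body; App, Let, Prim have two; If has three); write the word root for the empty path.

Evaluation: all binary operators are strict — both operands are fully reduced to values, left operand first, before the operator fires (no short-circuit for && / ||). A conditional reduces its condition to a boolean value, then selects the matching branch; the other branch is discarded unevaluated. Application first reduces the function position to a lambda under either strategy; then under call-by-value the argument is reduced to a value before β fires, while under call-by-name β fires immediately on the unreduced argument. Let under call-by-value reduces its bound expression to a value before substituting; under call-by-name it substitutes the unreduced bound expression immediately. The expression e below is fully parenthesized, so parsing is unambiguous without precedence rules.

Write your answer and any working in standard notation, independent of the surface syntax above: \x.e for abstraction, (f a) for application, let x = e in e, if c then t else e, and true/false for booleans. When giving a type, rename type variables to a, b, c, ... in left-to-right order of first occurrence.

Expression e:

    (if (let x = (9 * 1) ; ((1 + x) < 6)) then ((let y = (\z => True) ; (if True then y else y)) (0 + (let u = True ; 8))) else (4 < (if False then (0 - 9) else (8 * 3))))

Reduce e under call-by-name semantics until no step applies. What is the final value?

Working:
step 0: (if (let x = (9 * 1) in ((1 + x) < 6)) then ((let y = (\z.true) in (if true then y else y)) (0 + (let u = true in 8))) else (4 < (if false then (0 - 9) else (8 * 3))))
step 1: [let@0] (if ((1 + (9 * 1)) < 6) then ((let y = (\z.true) in (if true then y else y)) (0 + (let u = true in 8))) else (4 < (if false then (0 - 9) else (8 * 3))))
step 2: [delta@0.0.1] (if ((1 + 9) < 6) then ((let y = (\z.true) in (if true then y else y)) (0 + (let u = true in 8))) else (4 < (if false then (0 - 9) else (8 * 3))))
step 3: [delta@0.0] (if (10 < 6) then ((let y = (\z.true) in (if true then y else y)) (0 + (let u = true in 8))) else (4 < (if false then (0 - 9) else (8 * 3))))
step 4: [delta@0] (if false then ((let y = (\z.true) in (if true then y else y)) (0 + (let u = true in 8))) else (4 < (if false then (0 - 9) else (8 * 3))))
step 5: [if@root] (4 < (if false then (0 - 9) else (8 * 3)))
step 6: [if@1] (4 < (8 * 3))
step 7: [delta@1] (4 < 24)
step 8: [delta@root] true

Answer: true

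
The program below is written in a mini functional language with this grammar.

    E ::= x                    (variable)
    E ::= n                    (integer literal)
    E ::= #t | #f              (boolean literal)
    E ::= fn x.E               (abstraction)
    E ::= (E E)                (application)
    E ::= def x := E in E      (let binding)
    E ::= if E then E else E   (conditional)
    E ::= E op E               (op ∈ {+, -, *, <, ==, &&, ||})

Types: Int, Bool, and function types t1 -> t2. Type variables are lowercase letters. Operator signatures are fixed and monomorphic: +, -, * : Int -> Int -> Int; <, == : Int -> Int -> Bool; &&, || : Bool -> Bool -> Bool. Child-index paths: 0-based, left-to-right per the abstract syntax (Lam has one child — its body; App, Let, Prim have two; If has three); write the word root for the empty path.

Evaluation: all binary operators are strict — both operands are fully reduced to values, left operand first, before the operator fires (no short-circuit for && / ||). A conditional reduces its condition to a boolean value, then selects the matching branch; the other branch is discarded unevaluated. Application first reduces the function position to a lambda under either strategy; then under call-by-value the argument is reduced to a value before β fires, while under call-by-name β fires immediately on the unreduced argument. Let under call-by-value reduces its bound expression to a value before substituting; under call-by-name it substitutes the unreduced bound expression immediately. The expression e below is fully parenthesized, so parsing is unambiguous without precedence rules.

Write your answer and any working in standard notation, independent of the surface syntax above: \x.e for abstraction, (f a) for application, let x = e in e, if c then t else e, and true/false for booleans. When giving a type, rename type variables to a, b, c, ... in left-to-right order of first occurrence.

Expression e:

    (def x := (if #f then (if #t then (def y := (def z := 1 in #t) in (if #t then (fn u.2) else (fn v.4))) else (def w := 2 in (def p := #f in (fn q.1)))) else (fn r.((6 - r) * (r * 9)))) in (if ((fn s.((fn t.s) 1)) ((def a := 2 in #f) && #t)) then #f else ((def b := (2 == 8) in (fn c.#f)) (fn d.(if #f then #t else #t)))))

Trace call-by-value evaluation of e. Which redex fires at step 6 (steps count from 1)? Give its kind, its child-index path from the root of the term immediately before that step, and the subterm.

Trace:
step 0: (let x = (if false then (if true then (let y = (let z = 1 in true) in (if true then (\u.2) else (\v.4))) else (let w = 2 in (let p = false in (\q.1)))) else (\r.((6 - r) * (r * 9)))) in (if ((\s.((\t.s) 1)) ((let a = 2 in false) && true)) then false else ((let b = (2 == 8) in (\c.false)) (\d.(if false then true else true)))))
step 1: [if@0] (let x = (\r.((6 - r) * (r * 9))) in (if ((\s.((\t.s) 1)) ((let a = 2 in false) && true)) then false else ((let b = (2 == 8) in (\c.false)) (\d.(if false then true else true)))))
step 2: [let@root] (if ((\s.((\t.s) 1)) ((let a = 2 in false) && true)) then false else ((let b = (2 == 8) in (\c.false)) (\d.(if false then true else true))))
step 3: [let@0.1.0] (if ((\s.((\t.s) 1)) (false && true)) then false else ((let b = (2 == 8) in (\c.false)) (\d.(if false then true else true))))
step 4: [delta@0.1] (if ((\s.((\t.s) 1)) false) then false else ((let b = (2 == 8) in (\c.false)) (\d.(if false then true else true))))
step 5: [beta@0] (if ((\t.false) 1) then false else ((let b = (2 == 8) in (\c.false)) (\d.(if false then true else true))))
step 6: [beta@0] (if false then false else ((let b = (2 == 8) in (\c.false)) (\d.(if false then true else true))))

Answer: beta at 0 : ((\t.false) 1)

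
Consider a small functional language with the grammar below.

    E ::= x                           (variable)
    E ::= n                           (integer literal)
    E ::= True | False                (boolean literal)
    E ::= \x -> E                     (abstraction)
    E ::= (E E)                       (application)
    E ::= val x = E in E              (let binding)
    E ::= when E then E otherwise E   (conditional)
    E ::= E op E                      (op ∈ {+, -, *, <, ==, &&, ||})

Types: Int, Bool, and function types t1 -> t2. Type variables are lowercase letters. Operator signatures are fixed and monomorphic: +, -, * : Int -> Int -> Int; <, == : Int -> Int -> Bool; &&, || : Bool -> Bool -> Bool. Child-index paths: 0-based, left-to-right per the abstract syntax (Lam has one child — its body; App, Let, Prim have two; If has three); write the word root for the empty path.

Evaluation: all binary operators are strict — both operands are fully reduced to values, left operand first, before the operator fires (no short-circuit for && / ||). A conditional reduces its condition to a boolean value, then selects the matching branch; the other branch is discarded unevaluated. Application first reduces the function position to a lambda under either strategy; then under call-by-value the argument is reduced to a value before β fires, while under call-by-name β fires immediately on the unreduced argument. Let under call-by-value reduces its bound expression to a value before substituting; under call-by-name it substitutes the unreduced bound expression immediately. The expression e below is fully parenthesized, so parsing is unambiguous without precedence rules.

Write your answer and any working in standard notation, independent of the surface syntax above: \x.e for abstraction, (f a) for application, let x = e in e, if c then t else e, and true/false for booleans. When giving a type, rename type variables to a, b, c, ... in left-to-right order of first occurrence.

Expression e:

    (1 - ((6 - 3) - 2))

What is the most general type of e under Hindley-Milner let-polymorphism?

Working:
  unify Int ~ Int
  unify Int ~ Int
  unify Int ~ Int
  unify Int ~ Int
  unify Int ~ Int
  unify Int ~ Int

Answer: Int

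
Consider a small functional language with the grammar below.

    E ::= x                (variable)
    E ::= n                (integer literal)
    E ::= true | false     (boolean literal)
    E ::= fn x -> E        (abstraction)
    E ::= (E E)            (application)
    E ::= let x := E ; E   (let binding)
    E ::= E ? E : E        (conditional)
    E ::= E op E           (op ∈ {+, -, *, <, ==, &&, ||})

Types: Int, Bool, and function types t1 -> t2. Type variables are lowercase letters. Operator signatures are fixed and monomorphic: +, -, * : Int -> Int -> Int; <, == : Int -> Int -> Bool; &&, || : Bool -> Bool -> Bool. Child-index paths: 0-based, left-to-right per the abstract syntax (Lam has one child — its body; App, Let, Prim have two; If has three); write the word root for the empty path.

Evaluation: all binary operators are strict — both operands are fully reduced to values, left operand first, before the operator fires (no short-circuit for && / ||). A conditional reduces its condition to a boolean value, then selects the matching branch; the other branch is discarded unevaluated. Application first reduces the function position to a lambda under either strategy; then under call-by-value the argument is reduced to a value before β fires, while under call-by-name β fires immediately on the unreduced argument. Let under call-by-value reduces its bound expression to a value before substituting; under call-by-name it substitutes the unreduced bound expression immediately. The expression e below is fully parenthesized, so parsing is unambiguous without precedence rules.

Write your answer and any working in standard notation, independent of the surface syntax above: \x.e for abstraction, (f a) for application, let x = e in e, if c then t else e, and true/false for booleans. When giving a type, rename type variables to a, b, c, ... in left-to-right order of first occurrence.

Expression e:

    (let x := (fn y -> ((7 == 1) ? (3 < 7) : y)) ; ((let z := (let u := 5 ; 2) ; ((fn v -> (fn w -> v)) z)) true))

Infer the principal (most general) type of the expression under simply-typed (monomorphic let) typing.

Answer: Int

Trace:
  unify Int ~ Int
  unify Int ~ Int
  unify Bool ~ Bool
  unify Int ~ Int
  unify Int ~ Int
y : a
  unify Bool ~ a
\y._ : Bool -> Bool
let x : Bool -> Bool
let u : Int
let z : Int
v : b
\w._ : c -> b
\v._ : b -> c -> b
z : Int
  unify b -> c -> b ~ Int -> d
  unify b ~ Int
  unify c -> Int ~ d
_ _ : c -> Int
  unify c -> Int ~ Bool -> e
  unify c ~ Bool
  unify Int ~ e
_ _ : Int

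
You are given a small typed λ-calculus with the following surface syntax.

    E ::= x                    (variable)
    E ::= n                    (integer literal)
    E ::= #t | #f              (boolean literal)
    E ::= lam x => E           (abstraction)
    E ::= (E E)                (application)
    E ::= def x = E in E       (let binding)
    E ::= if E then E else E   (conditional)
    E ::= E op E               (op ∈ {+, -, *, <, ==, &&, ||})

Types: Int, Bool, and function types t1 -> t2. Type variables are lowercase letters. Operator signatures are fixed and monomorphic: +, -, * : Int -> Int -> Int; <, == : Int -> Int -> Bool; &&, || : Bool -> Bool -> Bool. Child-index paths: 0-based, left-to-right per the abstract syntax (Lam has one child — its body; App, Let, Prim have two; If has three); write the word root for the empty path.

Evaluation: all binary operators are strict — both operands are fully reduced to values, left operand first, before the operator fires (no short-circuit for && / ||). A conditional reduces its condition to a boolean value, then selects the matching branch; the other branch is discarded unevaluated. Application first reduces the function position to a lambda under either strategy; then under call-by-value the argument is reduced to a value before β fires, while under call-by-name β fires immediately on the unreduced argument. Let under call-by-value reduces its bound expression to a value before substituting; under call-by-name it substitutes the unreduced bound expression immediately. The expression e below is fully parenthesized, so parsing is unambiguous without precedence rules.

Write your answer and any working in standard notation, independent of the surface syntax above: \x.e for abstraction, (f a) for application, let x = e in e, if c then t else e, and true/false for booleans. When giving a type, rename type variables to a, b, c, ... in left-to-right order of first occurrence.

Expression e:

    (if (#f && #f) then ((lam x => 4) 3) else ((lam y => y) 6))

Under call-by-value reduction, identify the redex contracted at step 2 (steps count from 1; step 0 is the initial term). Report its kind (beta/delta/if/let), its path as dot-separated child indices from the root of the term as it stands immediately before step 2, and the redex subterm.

Answer: if at root : (if false then ((\x.4) 3) else ((\y.y) 6))

Derivation:
step 0: (if (false && false) then ((\x.4) 3) else ((\y.y) 6))
step 1: [delta@0] (if false then ((\x.4) 3) else ((\y.y) 6))
step 2: [if@root] ((\y.y) 6)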